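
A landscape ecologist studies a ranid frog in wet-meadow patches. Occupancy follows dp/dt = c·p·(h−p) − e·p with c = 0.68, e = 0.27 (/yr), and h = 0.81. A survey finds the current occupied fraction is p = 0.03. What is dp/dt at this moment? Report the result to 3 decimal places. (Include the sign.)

Colonization term: c·p·(h−p) = 0.68×0.03×0.7800 = 0.01591.
Extinction term: e·p = 0.00810.
dp/dt = 0.01591 − 0.00810 = 0.00781.

0.008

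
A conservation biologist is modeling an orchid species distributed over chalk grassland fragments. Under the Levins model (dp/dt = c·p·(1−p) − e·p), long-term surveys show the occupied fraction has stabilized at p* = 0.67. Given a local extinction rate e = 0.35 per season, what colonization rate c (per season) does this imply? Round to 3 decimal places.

1.061

At equilibrium c(1−p*) = e, so c = e/(1−p*).
c = 0.35/(1 − 0.67) = 0.35/0.3300 = 1.0606.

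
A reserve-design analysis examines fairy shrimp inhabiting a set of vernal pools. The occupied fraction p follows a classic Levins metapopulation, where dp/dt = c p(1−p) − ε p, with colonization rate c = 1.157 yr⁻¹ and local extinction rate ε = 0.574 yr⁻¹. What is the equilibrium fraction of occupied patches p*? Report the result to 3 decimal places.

At equilibrium, colonization balances extinction: c·p*·(1−p*) = ε·p*.
So p* = 1 − ε/c = 1 − 0.574/1.157 = 1 − 0.4961 = 0.5039.

0.504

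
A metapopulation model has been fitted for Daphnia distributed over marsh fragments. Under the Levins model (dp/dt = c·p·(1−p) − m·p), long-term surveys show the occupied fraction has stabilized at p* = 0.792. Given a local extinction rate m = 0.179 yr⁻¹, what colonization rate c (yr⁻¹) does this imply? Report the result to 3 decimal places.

0.861

At equilibrium c(1−p*) = m, so c = m/(1−p*).
c = 0.179/(1 − 0.792) = 0.179/0.2080 = 0.8606.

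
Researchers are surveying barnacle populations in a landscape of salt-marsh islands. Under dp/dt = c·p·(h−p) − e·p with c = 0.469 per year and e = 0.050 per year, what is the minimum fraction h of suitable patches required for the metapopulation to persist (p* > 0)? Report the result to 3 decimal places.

p* = h − e/c is positive only when h > e/c.
h_min = e/c = 0.050/0.469 = 0.1066.

0.107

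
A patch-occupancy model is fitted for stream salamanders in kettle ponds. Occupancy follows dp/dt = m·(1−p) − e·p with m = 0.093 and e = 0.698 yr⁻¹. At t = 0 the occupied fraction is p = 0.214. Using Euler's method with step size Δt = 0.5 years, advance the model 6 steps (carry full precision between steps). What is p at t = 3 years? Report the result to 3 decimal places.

0.122

Update rule: p ← p + [m·(1−p) − e·p]·Δt with Δt = 0.5.
p: 0.21400 → 0.17586  (Δp = -0.03814)
p: 0.17586 → 0.15281  (Δp = -0.02305)
p: 0.15281 → 0.13887  (Δp = -0.01394)
p: 0.13887 → 0.13045  (Δp = -0.00842)
p: 0.13045 → 0.12536  (Δp = -0.00509)
p: 0.12536 → 0.12228  (Δp = -0.00308)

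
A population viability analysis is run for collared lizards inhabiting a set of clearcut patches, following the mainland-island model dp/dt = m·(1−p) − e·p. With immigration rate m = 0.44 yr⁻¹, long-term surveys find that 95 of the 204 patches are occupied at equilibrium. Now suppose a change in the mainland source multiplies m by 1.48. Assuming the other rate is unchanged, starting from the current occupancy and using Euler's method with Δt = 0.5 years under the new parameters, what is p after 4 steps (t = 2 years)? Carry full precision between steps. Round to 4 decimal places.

Observed p* = 95/204 = 0.46569.
Balance m(1−p*) = e·p* gives e = m(1−p*)/p* = 0.44×0.53431/0.46569 = 0.50484.
Starting from p₀ = 0.46569; update p ← p + (dp/dt)·Δt with the new parameters.
step 1: Δp = +0.05642, p = 0.52211
step 2: Δp = +0.02381, p = 0.54592
step 3: Δp = +0.01005, p = 0.55597
step 4: Δp = +0.00424, p = 0.56021

0.5602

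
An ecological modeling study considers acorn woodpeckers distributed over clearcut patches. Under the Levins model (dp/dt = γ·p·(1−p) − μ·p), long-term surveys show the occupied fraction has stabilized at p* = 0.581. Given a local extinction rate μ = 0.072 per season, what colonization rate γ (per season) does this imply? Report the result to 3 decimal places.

0.172

At equilibrium γ(1−p*) = μ, so γ = μ/(1−p*).
γ = 0.072/(1 − 0.581) = 0.072/0.4190 = 0.1718.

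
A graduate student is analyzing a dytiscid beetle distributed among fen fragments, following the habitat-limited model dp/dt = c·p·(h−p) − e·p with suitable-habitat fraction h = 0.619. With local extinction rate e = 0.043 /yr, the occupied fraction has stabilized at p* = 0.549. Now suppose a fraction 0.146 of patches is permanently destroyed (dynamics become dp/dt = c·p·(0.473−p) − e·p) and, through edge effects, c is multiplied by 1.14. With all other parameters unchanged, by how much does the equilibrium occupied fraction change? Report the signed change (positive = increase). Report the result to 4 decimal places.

Balance c(h−p*) = e gives c = e/(0.619 − 0.54900) = 0.043/0.07000 = 0.61429.
New p* = 0.473 − e/c = 0.473 − 0.04300/0.70029 = 0.41160.
Δp* = 0.41160 − 0.54900 = -0.13740.

-0.1374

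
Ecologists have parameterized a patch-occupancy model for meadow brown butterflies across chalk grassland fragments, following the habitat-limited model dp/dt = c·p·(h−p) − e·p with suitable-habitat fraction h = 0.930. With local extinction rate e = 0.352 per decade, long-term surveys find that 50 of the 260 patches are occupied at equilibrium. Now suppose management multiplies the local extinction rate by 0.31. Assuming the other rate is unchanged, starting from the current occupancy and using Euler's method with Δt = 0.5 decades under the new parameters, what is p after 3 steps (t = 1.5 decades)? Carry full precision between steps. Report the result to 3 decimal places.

Observed p* = 50/260 = 0.19231.
Balance c(h−p*) = e gives c = e/(0.93 − 0.19231) = 0.352/0.73769 = 0.47716.
Starting from p₀ = 0.19231; update p ← p + (dp/dt)·Δt with the new parameters.
t = 0.5: p = 0.19231 + (+0.02335) = 0.21566
t = 1: p = 0.21566 + (+0.02499) = 0.24065
t = 1.5: p = 0.24065 + (+0.02645) = 0.26710

0.267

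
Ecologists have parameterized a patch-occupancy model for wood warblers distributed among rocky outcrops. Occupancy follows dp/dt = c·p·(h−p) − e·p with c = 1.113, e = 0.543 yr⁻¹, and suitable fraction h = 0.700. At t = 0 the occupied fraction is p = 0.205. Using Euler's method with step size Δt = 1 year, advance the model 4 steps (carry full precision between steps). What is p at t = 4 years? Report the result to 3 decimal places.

0.210

Update rule: p ← p + [c·p·(h−p) − e·p]·Δt with Δt = 1.
p: 0.20500 → 0.20663  (Δp = +0.00163)
p: 0.20663 → 0.20789  (Δp = +0.00127)
p: 0.20789 → 0.20887  (Δp = +0.00098)
p: 0.20887 → 0.20963  (Δp = +0.00076)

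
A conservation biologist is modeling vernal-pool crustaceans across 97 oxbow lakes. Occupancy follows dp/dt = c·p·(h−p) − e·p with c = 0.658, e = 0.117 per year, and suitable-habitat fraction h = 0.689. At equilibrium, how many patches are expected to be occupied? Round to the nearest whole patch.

p* = h − e/c = 0.689 − 0.1778 = 0.5112.
Expected occupied patches = N × p* = 97 × 0.5112 = 49.59 ≈ 50.

50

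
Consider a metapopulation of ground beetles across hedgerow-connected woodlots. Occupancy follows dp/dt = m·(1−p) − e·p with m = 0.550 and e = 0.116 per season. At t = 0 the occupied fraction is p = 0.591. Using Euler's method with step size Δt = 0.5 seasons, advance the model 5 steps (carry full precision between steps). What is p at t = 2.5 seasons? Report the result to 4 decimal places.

Update rule: p ← p + [m·(1−p) − e·p]·Δt with Δt = 0.5.
  1  |  dp/dt·Δt = +0.078197  |  p_1 = 0.669197
  2  |  dp/dt·Δt = +0.052157  |  p_2 = 0.721354
  3  |  dp/dt·Δt = +0.034789  |  p_3 = 0.756143
  4  |  dp/dt·Δt = +0.023204  |  p_4 = 0.779348
  5  |  dp/dt·Δt = +0.015477  |  p_5 = 0.794825

0.7948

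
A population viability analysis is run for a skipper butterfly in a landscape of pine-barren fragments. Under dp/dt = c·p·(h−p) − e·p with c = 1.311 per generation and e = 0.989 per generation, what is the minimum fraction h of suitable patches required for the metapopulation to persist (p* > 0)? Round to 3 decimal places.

0.754

p* = h − e/c is positive only when h > e/c.
h_min = e/c = 0.989/1.311 = 0.7544.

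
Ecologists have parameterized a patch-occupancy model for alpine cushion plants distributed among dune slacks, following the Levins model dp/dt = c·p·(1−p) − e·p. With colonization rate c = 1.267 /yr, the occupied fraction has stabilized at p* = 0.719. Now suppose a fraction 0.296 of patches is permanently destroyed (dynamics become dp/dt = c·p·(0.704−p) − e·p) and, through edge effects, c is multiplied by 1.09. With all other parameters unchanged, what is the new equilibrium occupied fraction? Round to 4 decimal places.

0.4462

Balance c(1−p*) = e gives e = 1.267×(1 − 0.71900) = 0.35603.
New p* = 0.704 − e/c = 0.704 − 0.35603/1.38103 = 0.44620.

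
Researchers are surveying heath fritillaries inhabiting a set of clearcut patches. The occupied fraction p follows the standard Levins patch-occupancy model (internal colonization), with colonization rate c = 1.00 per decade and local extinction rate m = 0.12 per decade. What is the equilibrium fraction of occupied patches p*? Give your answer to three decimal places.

0.880

At equilibrium, colonization balances extinction: c·p*·(1−p*) = m·p*.
So p* = 1 − m/c = 1 − 0.12/1.00 = 1 − 0.1200 = 0.8800.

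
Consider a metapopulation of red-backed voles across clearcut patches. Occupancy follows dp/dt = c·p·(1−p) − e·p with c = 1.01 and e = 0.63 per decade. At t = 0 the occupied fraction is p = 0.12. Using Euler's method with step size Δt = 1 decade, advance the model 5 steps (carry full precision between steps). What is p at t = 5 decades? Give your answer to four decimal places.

Update rule: p ← p + [c·p·(1−p) − e·p]·Δt with Δt = 1.
t = 1: p = 0.12000 + (+0.03106) = 0.15106
t = 2: p = 0.15106 + (+0.03436) = 0.18541
t = 3: p = 0.18541 + (+0.03574) = 0.22115
t = 4: p = 0.22115 + (+0.03464) = 0.25579
t = 5: p = 0.25579 + (+0.03112) = 0.28690

0.2869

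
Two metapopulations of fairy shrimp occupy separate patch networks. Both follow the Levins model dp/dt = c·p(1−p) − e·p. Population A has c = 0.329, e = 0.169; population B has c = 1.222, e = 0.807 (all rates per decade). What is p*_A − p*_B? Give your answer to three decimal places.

0.147

A: p*_A = 1 − 0.169/0.329 = 0.4863.
B: p*_B = 1 − 0.807/1.222 = 0.3396.
p*_A − p*_B = 0.4863 − 0.3396 = 0.1467.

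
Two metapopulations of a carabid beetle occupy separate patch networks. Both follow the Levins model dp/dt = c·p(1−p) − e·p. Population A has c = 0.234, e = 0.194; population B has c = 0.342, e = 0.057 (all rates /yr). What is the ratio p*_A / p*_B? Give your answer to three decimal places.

0.205

A: p*_A = 1 − 0.194/0.234 = 0.1709.
B: p*_B = 1 − 0.057/0.342 = 0.8333.
p*_A / p*_B = 0.1709/0.8333 = 0.2051.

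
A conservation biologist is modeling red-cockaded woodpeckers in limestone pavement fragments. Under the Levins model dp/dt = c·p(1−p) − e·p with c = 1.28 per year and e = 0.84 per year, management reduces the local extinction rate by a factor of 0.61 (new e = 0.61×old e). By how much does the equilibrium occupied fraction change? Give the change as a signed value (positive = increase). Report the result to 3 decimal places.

0.256

Before: p* = 1 − 0.84/1.28 = 0.3438.
After the change, c = 1.28, e = 0.5124, so p* = 1 − 0.5124/1.28 = 0.5997.
Δp* = 0.5997 − 0.3438 = +0.2559.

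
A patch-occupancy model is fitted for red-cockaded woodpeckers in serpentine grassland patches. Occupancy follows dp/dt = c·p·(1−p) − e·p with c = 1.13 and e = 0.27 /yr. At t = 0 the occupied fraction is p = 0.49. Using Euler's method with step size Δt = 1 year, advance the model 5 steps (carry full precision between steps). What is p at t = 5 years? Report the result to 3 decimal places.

Update rule: p ← p + [c·p·(1−p) − e·p]·Δt with Δt = 1.
step 1: Δp = +0.15009, p = 0.64009
step 2: Δp = +0.08750, p = 0.72759
step 3: Δp = +0.02752, p = 0.75511
step 4: Δp = +0.00508, p = 0.76019
step 5: Δp = +0.00075, p = 0.76094

0.761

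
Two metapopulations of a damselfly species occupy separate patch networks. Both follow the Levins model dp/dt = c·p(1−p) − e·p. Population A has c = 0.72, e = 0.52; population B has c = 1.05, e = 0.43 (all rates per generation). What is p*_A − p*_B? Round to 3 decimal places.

A: p*_A = 1 − 0.52/0.72 = 0.2778.
B: p*_B = 1 − 0.43/1.05 = 0.5905.
p*_A − p*_B = 0.2778 − 0.5905 = -0.3127.

-0.313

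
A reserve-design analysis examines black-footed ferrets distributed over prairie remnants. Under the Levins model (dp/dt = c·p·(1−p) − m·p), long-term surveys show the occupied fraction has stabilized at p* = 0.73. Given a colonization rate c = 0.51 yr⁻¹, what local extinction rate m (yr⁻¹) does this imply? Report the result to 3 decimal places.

0.138

At equilibrium c(1−p*) = m.
m = 0.51 × (1 − 0.73) = 0.51 × 0.2700 = 0.1377.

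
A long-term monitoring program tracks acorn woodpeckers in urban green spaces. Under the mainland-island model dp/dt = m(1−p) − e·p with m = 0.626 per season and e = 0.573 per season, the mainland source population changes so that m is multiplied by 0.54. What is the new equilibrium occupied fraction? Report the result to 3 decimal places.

Before: p* = 0.626/(0.626+0.573) = 0.5221.
After: m = 0.33804, e = 0.573; p* = 0.33804/0.9110 = 0.3710.

0.371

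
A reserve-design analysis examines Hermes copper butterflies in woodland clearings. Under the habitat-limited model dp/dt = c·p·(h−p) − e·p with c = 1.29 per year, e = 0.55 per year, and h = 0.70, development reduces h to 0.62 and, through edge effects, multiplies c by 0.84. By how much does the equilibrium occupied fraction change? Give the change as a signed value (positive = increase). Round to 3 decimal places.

-0.161

Before: p* = h − e/c = 0.70 − 0.55/1.29 = 0.70 − 0.4264 = 0.2736.
After: c = 1.0836, e = 0.55, h = 0.62; p* = 0.62 − 0.55/1.0836 = 0.1124.
Δp* = 0.1124 − 0.2736 = -0.1612.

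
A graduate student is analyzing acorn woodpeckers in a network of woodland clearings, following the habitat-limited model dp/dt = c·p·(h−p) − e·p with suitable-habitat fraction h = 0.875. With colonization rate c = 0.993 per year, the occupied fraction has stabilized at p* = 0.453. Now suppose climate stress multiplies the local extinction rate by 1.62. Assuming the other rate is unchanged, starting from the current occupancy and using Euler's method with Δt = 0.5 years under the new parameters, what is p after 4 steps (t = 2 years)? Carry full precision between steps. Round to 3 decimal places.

Balance c(h−p*) = e gives e = 0.993×(0.875 − 0.45300) = 0.41905.
Starting from p₀ = 0.45300; update p ← p + (dp/dt)·Δt with the new parameters.
t = 0.5: p = 0.45300 + (-0.05885) = 0.39415
t = 1: p = 0.39415 + (-0.03969) = 0.35447
t = 1.5: p = 0.35447 + (-0.02871) = 0.32576
t = 2: p = 0.32576 + (-0.02174) = 0.30402

0.304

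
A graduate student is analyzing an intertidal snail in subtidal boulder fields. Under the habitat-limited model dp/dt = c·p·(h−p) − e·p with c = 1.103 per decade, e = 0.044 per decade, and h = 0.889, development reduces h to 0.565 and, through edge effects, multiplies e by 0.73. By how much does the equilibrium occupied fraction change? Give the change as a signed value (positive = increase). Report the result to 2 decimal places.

Before: p* = h − e/c = 0.889 − 0.044/1.103 = 0.889 − 0.0399 = 0.8491.
After: c = 1.103, e = 0.03212, h = 0.565; p* = 0.565 − 0.03212/1.103 = 0.5359.
Δp* = 0.5359 − 0.8491 = -0.3132.

-0.31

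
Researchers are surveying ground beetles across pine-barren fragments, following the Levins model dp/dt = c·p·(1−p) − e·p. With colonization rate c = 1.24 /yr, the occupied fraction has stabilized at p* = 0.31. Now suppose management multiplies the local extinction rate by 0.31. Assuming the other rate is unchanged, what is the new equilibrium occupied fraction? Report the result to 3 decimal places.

0.786

Balance c(1−p*) = e gives e = 1.24×(1 − 0.31000) = 0.85560.
New p* = 1 − e/c = 1 − 0.26524/1.24000 = 0.78610.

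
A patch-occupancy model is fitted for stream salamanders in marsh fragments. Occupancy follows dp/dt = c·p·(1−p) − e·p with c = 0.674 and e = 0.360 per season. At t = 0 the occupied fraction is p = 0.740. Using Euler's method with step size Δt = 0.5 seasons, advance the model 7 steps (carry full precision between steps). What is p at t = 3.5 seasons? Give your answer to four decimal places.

Update rule: p ← p + [c·p·(1−p) − e·p]·Δt with Δt = 0.5.
step 1: Δp = -0.06836, p = 0.67164
step 2: Δp = -0.04657, p = 0.62507
step 3: Δp = -0.03353, p = 0.59153
step 4: Δp = -0.02505, p = 0.56648
step 5: Δp = -0.01921, p = 0.54728
step 6: Δp = -0.01501, p = 0.53226
step 7: Δp = -0.01191, p = 0.52036

0.5204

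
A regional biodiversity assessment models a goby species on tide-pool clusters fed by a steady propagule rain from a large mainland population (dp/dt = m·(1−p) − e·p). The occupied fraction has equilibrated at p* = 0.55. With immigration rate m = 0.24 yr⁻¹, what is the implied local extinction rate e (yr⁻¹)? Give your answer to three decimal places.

At equilibrium m(1−p*) = e·p*, so e = m(1−p*)/p*.
e = 0.24 × 0.4500 / 0.55 = 0.1964.

0.196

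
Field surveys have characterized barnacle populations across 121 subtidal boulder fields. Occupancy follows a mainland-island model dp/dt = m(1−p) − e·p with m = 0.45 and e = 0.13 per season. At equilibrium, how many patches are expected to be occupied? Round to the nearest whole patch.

94

p* = m/(m+e) = 0.45/0.5800 = 0.7759.
Expected occupied patches = N × p* = 121 × 0.7759 = 93.88 ≈ 94.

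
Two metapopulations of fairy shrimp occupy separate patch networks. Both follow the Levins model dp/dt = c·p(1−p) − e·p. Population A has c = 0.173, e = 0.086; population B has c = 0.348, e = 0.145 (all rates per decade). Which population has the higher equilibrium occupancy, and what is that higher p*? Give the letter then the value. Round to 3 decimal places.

A: p*_A = 1 − 0.086/0.173 = 0.5029.
B: p*_B = 1 − 0.145/0.348 = 0.5833.
B is higher at 0.5833.

B, 0.583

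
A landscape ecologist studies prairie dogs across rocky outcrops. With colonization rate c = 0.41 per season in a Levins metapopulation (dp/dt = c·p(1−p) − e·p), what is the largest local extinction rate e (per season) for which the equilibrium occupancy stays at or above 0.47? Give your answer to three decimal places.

1 − e/c ≥ 0.47 ⇒ e ≤ c(1 − 0.47) = 0.41 × 0.5300.
e_max = 0.2173.

0.217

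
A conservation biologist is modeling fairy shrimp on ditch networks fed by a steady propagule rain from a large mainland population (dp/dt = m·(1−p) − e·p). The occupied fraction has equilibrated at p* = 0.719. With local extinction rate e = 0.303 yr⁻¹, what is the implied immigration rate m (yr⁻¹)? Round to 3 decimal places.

0.775

At equilibrium m(1−p*) = e·p*, so m = e·p*/(1−p*).
m = 0.303 × 0.719 / 0.2810 = 0.2179/0.2810 = 0.7753.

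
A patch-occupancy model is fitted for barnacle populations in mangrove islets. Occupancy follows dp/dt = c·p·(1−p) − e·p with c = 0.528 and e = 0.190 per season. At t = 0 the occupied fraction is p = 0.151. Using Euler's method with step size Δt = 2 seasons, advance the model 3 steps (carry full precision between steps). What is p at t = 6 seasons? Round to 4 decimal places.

Update rule: p ← p + [c·p·(1−p) − e·p]·Δt with Δt = 2.
step 1: Δp = +0.07800, p = 0.22900
step 2: Δp = +0.09943, p = 0.32842
step 3: Δp = +0.10811, p = 0.43654

0.4365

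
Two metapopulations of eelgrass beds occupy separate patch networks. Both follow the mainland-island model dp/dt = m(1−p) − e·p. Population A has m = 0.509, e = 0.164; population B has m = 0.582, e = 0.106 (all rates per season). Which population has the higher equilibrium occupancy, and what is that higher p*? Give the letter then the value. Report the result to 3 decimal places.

B, 0.846

A: p*_A = m/(m+e) = 0.509/0.6730 = 0.7563.
B: p*_B = 0.582/0.6880 = 0.8459.
B is higher at 0.8459.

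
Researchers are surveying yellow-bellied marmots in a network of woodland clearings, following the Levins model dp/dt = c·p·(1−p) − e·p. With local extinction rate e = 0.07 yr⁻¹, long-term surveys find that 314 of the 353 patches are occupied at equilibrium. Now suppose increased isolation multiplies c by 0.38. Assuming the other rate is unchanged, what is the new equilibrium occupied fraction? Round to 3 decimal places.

Observed p* = 314/353 = 0.88952.
Balance c(1−p*) = e gives c = e/(1 − 0.88952) = 0.07/0.11048 = 0.63360.
New p* = 1 − e/c = 1 − 0.07000/0.24077 = 0.70927.

0.709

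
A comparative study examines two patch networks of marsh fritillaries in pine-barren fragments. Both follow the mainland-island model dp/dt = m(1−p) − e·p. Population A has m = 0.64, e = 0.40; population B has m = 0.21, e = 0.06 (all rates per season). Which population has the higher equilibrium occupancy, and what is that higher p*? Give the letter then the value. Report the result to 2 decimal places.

B, 0.78

A: p*_A = m/(m+e) = 0.64/1.0400 = 0.6154.
B: p*_B = 0.21/0.2700 = 0.7778.
B is higher at 0.7778.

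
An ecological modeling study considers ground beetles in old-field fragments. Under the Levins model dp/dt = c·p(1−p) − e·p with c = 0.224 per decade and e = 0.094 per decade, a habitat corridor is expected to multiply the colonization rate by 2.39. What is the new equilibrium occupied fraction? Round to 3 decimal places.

Before: p* = 1 − 0.094/0.224 = 0.5804.
After the change, c = 0.53536, e = 0.094, so p* = 1 − 0.094/0.53536 = 0.8244.

0.824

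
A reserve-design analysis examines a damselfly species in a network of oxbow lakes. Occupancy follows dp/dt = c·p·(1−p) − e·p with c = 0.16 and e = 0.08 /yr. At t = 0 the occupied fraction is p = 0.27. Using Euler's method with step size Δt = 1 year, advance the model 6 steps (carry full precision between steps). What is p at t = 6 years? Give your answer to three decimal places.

Update rule: p ← p + [c·p·(1−p) − e·p]·Δt with Δt = 1.
t = 1: p = 0.27000 + (+0.00994) = 0.27994
t = 2: p = 0.27994 + (+0.00986) = 0.28979
t = 3: p = 0.28979 + (+0.00975) = 0.29954
t = 4: p = 0.29954 + (+0.00961) = 0.30915
t = 5: p = 0.30915 + (+0.00944) = 0.31859
t = 6: p = 0.31859 + (+0.00925) = 0.32783

0.328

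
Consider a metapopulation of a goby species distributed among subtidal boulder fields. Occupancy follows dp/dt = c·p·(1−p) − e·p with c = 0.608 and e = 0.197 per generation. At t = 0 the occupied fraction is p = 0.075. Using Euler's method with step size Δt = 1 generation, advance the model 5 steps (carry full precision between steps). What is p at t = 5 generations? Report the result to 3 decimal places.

0.302

Update rule: p ← p + [c·p·(1−p) − e·p]·Δt with Δt = 1.
t = 1: p = 0.07500 + (+0.02740) = 0.10240
t = 2: p = 0.10240 + (+0.03571) = 0.13812
t = 3: p = 0.13812 + (+0.04517) = 0.18329
t = 4: p = 0.18329 + (+0.05491) = 0.23819
t = 5: p = 0.23819 + (+0.06340) = 0.30159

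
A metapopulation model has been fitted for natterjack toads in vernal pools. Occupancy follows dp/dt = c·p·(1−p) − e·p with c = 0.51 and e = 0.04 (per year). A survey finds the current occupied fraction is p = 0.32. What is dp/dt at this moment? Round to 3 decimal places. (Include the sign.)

0.098

Colonization term: c·p·(1−p) = 0.51×0.32×0.6800 = 0.11098.
Extinction term: e·p = 0.01280.
dp/dt = 0.11098 − 0.01280 = 0.09818.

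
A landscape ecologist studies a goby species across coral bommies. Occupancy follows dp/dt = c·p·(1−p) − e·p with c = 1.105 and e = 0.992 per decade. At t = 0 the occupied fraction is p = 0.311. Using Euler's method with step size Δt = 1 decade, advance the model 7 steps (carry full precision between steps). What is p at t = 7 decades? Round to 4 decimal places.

Update rule: p ← p + [c·p·(1−p) − e·p]·Δt with Δt = 1.
step 1: Δp = -0.07173, p = 0.23927
step 2: Δp = -0.03622, p = 0.20304
step 3: Δp = -0.02261, p = 0.18043
step 4: Δp = -0.01559, p = 0.16485
step 5: Δp = -0.01140, p = 0.15345
step 6: Δp = -0.00868, p = 0.14477
step 7: Δp = -0.00680, p = 0.13797

0.1380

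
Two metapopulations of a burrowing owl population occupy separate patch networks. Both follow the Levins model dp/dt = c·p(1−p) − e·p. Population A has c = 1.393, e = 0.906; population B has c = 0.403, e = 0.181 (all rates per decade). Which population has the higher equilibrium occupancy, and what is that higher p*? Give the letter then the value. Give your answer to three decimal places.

A: p*_A = 1 − 0.906/1.393 = 0.3496.
B: p*_B = 1 − 0.181/0.403 = 0.5509.
B is higher at 0.5509.

B, 0.551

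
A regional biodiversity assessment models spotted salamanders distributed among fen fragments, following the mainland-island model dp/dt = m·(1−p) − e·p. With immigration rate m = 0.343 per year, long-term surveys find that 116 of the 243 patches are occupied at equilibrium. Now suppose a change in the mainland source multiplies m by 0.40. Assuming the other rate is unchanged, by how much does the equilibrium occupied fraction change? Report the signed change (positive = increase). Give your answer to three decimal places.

Observed p* = 116/243 = 0.47737.
Balance m(1−p*) = e·p* gives e = m(1−p*)/p* = 0.343×0.52263/0.47737 = 0.37552.
New p* = m/(m+e) = 0.13720/(0.13720+0.37552) = 0.26759.
Δp* = 0.26759 − 0.47737 = -0.20978.

-0.210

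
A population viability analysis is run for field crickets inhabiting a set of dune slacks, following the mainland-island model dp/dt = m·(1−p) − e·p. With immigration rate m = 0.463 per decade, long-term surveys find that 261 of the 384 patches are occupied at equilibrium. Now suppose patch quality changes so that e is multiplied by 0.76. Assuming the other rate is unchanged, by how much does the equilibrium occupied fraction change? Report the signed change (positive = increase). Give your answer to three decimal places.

Observed p* = 261/384 = 0.67969.
Balance m(1−p*) = e·p* gives e = m(1−p*)/p* = 0.463×0.32031/0.67969 = 0.21819.
New p* = m/(m+e) = 0.46300/(0.46300+0.16582) = 0.73630.
Δp* = 0.73630 − 0.67969 = +0.05661.

0.057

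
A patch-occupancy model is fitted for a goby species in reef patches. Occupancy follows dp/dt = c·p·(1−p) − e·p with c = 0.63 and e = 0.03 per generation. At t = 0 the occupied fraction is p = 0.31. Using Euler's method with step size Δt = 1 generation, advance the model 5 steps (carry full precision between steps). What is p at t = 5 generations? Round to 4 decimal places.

0.8890

Update rule: p ← p + [c·p·(1−p) − e·p]·Δt with Δt = 1.
step 1: Δp = +0.12546, p = 0.43546
step 2: Δp = +0.14181, p = 0.57727
step 3: Δp = +0.13642, p = 0.71369
step 4: Δp = +0.10732, p = 0.82101
step 5: Δp = +0.06795, p = 0.88896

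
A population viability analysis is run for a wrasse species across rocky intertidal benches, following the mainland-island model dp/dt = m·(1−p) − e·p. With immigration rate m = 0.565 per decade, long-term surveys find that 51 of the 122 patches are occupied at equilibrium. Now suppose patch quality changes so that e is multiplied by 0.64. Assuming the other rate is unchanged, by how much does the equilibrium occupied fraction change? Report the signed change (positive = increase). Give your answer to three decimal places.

0.111

Observed p* = 51/122 = 0.41803.
Balance m(1−p*) = e·p* gives e = m(1−p*)/p* = 0.565×0.58197/0.41803 = 0.78658.
New p* = m/(m+e) = 0.56500/(0.56500+0.50341) = 0.52882.
Δp* = 0.52882 − 0.41803 = +0.11079.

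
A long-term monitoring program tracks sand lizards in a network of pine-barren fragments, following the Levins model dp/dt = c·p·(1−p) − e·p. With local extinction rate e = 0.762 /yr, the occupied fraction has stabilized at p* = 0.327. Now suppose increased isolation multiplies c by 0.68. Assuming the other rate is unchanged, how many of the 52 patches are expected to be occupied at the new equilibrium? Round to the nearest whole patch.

1

Balance c(1−p*) = e gives c = e/(1 − 0.32700) = 0.762/0.67300 = 1.13224.
New p* = 1 − e/c = 1 − 0.76200/0.76992 = 0.01029.
Expected occupied = 52 × 0.01029 = 0.54 ≈ 1.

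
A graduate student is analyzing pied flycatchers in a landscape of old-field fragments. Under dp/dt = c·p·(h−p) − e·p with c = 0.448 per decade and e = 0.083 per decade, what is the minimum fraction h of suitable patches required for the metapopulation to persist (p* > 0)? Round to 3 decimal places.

p* = h − e/c is positive only when h > e/c.
h_min = e/c = 0.083/0.448 = 0.1853.

0.185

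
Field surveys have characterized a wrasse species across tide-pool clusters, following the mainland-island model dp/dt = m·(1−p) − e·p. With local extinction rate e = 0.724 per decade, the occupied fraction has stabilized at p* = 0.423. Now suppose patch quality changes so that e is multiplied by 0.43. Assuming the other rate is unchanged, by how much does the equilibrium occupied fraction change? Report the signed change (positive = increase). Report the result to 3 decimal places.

0.207

Balance m(1−p*) = e·p* gives m = e·p*/(1−p*) = 0.724×0.42300/0.57700 = 0.53077.
New p* = m/(m+e) = 0.53077/(0.53077+0.31132) = 0.63030.
Δp* = 0.63030 − 0.42300 = +0.20730.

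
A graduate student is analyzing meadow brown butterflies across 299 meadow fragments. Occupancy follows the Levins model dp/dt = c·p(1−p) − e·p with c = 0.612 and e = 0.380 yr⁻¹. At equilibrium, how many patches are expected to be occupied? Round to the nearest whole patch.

113

p* = 1 − e/c = 1 − 0.380/0.612 = 0.3791.
Expected occupied patches = N × p* = 299 × 0.3791 = 113.35 ≈ 113.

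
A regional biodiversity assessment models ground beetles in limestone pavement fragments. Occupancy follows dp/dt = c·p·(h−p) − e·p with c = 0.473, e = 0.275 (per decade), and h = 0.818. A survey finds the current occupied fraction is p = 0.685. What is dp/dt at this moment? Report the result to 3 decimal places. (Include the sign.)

-0.145

Colonization term: c·p·(h−p) = 0.473×0.685×0.1330 = 0.04309.
Extinction term: e·p = 0.18838.
dp/dt = 0.04309 − 0.18838 = -0.14528.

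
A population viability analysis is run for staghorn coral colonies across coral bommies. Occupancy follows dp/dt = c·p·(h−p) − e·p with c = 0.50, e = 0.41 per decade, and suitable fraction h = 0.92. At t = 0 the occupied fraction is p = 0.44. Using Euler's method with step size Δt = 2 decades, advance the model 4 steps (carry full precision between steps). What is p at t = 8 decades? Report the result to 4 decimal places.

0.1823

Update rule: p ← p + [c·p·(h−p) − e·p]·Δt with Δt = 2.
  1  |  dp/dt·Δt = -0.149600  |  p_1 = 0.290400
  2  |  dp/dt·Δt = -0.055292  |  p_2 = 0.235108
  3  |  dp/dt·Δt = -0.031765  |  p_3 = 0.203343
  4  |  dp/dt·Δt = -0.021014  |  p_4 = 0.182329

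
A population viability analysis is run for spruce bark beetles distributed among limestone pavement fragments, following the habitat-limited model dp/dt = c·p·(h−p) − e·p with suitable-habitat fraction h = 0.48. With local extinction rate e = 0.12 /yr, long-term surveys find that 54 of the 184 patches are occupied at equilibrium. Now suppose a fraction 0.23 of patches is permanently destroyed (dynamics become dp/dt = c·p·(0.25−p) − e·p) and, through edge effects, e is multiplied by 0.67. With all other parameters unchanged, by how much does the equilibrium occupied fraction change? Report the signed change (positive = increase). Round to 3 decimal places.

Observed p* = 54/184 = 0.29348.
Balance c(h−p*) = e gives c = e/(0.48 − 0.29348) = 0.12/0.18652 = 0.64336.
New p* = 0.25 − e/c = 0.25 − 0.08040/0.64336 = 0.12503.
Δp* = 0.12503 − 0.29348 = -0.16845.

-0.168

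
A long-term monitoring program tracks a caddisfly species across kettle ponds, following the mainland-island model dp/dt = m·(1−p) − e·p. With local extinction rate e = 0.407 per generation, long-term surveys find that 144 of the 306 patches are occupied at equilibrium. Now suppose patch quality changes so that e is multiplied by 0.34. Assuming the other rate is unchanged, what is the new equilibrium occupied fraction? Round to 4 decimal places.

0.7233

Observed p* = 144/306 = 0.47059.
Balance m(1−p*) = e·p* gives m = e·p*/(1−p*) = 0.407×0.47059/0.52941 = 0.36178.
New p* = m/(m+e) = 0.36178/(0.36178+0.13838) = 0.72333.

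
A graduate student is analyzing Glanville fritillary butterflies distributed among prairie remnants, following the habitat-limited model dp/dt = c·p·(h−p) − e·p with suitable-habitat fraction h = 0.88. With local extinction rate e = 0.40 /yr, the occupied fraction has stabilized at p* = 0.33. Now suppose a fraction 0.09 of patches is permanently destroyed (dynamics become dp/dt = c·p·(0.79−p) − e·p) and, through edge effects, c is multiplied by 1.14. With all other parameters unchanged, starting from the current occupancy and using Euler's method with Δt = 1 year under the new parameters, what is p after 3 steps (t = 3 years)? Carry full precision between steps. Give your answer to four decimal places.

0.3163

Balance c(h−p*) = e gives c = e/(0.88 − 0.33000) = 0.40/0.55000 = 0.72727.
Starting from p₀ = 0.33000; update p ← p + (dp/dt)·Δt with the new parameters.
step 1: Δp = -0.00614, p = 0.32386
step 2: Δp = -0.00438, p = 0.31948
step 3: Δp = -0.00316, p = 0.31632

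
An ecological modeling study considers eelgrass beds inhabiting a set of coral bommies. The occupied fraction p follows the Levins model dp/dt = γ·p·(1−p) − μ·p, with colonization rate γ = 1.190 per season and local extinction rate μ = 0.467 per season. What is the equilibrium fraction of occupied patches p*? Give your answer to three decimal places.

0.608

Setting dp/dt = 0 and dividing through by p* gives γ·(1−p*) = μ.
So p* = 1 − μ/γ = 1 − 0.467/1.190 = 1 − 0.3924 = 0.6076.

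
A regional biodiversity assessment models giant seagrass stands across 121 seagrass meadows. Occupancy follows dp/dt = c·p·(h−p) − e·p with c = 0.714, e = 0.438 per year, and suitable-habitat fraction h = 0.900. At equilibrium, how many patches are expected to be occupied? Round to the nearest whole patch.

35

p* = h − e/c = 0.900 − 0.6134 = 0.2866.
Expected occupied patches = N × p* = 121 × 0.2866 = 34.67 ≈ 35.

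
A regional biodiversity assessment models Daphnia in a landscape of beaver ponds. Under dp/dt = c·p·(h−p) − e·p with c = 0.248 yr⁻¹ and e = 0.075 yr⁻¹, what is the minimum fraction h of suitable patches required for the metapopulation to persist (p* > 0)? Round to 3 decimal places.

p* = h − e/c is positive only when h > e/c.
h_min = e/c = 0.075/0.248 = 0.3024.

0.302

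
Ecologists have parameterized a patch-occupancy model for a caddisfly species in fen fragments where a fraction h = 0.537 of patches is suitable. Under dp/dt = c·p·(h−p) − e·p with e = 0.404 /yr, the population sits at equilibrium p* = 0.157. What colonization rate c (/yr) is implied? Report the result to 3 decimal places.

At equilibrium c(h−p*) = e, so c = e/(h−p*).
c = 0.404/(0.537 − 0.157) = 0.404/0.3800 = 1.0632.

1.063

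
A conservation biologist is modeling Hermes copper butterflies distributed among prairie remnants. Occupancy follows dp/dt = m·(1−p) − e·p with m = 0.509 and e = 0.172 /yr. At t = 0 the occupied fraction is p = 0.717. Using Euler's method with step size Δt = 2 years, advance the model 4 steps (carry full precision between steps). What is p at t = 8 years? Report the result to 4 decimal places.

Update rule: p ← p + [m·(1−p) − e·p]·Δt with Δt = 2.
p: 0.71700 → 0.75845  (Δp = +0.04145)
p: 0.75845 → 0.74344  (Δp = -0.01500)
p: 0.74344 → 0.74887  (Δp = +0.00543)
p: 0.74887 → 0.74691  (Δp = -0.00197)

0.7469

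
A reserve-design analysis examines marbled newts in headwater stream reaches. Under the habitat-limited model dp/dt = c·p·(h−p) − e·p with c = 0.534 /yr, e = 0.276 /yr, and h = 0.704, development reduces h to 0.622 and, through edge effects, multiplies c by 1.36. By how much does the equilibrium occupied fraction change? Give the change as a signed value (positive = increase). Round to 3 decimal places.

Before: p* = h − e/c = 0.704 − 0.276/0.534 = 0.704 − 0.5169 = 0.1871.
After: c = 0.72624, e = 0.276, h = 0.622; p* = 0.622 − 0.276/0.72624 = 0.2420.
Δp* = 0.2420 − 0.1871 = +0.0548.

0.055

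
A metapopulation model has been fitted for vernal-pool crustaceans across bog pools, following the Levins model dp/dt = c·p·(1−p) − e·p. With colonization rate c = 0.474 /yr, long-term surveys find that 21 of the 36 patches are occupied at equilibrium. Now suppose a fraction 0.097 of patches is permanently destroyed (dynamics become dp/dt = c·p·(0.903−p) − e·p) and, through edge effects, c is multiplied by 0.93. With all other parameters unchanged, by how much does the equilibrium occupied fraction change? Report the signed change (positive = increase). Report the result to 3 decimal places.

-0.128

Observed p* = 21/36 = 0.58333.
Balance c(1−p*) = e gives e = 0.474×(1 − 0.58333) = 0.19750.
New p* = 0.903 − e/c = 0.903 − 0.19750/0.44082 = 0.45497.
Δp* = 0.45497 − 0.58333 = -0.12836.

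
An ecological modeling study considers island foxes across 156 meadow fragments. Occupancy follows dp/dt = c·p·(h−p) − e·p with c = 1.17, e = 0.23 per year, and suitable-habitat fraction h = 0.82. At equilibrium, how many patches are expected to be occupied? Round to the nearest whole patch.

97

p* = h − e/c = 0.82 − 0.1966 = 0.6234.
Expected occupied patches = N × p* = 156 × 0.6234 = 97.25 ≈ 97.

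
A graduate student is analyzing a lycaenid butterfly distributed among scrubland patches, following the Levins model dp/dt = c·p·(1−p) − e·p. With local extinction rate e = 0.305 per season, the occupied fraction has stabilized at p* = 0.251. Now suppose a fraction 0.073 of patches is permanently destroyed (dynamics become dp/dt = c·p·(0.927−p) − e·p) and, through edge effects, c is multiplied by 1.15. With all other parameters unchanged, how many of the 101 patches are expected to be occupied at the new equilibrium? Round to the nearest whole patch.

28

Balance c(1−p*) = e gives c = e/(1 − 0.25100) = 0.305/0.74900 = 0.40721.
New p* = 0.927 − e/c = 0.927 − 0.30500/0.46829 = 0.27569.
Expected occupied = 101 × 0.27569 = 27.84 ≈ 28.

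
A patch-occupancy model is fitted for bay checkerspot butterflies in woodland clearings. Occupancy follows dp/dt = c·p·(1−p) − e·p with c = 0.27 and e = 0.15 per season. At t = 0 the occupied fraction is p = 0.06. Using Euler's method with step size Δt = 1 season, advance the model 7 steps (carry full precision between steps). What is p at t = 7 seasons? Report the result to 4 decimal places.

Update rule: p ← p + [c·p·(1−p) − e·p]·Δt with Δt = 1.
  1  |  dp/dt·Δt = +0.006228  |  p_1 = 0.066228
  2  |  dp/dt·Δt = +0.006763  |  p_2 = 0.072991
  3  |  dp/dt·Δt = +0.007320  |  p_3 = 0.080312
  4  |  dp/dt·Δt = +0.007896  |  p_4 = 0.088207
  5  |  dp/dt·Δt = +0.008484  |  p_5 = 0.096692
  6  |  dp/dt·Δt = +0.009079  |  p_6 = 0.105770
  7  |  dp/dt·Δt = +0.009672  |  p_7 = 0.115442

0.1154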